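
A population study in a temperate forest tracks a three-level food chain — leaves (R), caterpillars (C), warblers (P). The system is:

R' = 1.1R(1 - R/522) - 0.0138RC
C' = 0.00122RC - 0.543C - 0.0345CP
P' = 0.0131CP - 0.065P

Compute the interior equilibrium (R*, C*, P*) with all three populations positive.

R* ≈ 490, C* ≈ 4.96, P* ≈ 1.57

From dP/dt = 0: 0.0131C* = 0.065, so C* = 4.96.
From dR/dt = 0: 1.1(1 - R*/522) = 0.0138·4.96, giving R* = 522·(1 - 0.0622) = 490.
From dC/dt = 0: 0.00122·490 - 0.543 = 0.0345P*, so P* = 0.0542/0.0345 = 1.57.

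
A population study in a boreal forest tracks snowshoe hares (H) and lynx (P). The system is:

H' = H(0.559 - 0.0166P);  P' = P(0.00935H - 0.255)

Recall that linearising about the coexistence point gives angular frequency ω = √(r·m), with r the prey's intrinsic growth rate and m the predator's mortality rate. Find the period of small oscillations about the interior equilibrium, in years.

T ≈ 16.6 years

Here r = 0.559 and m = 0.255, so r·m = 0.143.
ω = √0.143 = 0.378 per year, hence T = 2π/ω ≈ 16.6 years.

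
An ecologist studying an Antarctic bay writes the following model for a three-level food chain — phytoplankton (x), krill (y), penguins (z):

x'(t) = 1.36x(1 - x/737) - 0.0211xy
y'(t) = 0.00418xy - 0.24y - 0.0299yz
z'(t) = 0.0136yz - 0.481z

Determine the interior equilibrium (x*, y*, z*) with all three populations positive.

x* ≈ 333, y* ≈ 35.4, z* ≈ 38.5

From dz/dt = 0: 0.0136y* = 0.481, so y* = 35.4.
From dx/dt = 0: 1.36(1 - x*/737) = 0.0211·35.4, giving x* = 737·(1 - 0.549) = 333.
From dy/dt = 0: 0.00418·333 - 0.24 = 0.0299z*, so z* = 1.15/0.0299 = 38.5.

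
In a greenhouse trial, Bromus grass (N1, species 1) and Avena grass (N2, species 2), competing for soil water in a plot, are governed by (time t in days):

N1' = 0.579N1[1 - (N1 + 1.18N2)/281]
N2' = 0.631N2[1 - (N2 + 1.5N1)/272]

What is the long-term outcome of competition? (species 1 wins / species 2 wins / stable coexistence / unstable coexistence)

Compare the nullcline intercepts: K1/α12 = 281/1.18 = 238 < K2 = 272; K2/α21 = 272/1.5 = 181 < K1 = 281.
Since both are reversed, neither can invade when rare; the interior point is a saddle.

unstable coexistence (outcome depends on initial conditions)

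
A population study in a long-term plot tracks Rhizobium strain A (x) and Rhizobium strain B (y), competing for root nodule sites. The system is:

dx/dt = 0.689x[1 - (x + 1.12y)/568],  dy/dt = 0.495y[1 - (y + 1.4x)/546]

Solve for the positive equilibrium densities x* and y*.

Setting both brackets to zero gives the nullclines x + 1.12y = 568 and 1.4x + y = 546.
Substituting y = 546 - 1.4x into the first: x(1 - 1.12·1.4) = 568 - 1.12·546.
So x* = -43.5/-0.568 = 76.6, and then y* = 546 - 1.4·76.6 = 439.

x* ≈ 76.6, y* ≈ 439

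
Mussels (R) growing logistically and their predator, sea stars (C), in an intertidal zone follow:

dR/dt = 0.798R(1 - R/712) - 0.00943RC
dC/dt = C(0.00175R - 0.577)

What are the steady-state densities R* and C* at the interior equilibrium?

R* ≈ 330, C* ≈ 45.4

From dC/dt = 0 with C > 0: 0.00175R* = 0.577, so R* = 330.
Substitute into dR/dt = 0: 0.798(1 - 330/712) = 0.00943C*.
The bracket is 0.537, giving C* = 0.428/0.00943 = 45.4.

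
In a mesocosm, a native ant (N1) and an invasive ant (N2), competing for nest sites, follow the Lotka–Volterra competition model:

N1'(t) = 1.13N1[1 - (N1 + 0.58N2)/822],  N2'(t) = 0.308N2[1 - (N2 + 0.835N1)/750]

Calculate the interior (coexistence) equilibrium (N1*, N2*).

N1* ≈ 750, N2* ≈ 123

Setting both brackets to zero gives the nullclines N1 + 0.58N2 = 822 and 0.835N1 + N2 = 750.
Substituting N2 = 750 - 0.835N1 into the first: N1(1 - 0.58·0.835) = 822 - 0.58·750.
So N1* = 387/0.516 = 750, and then N2* = 750 - 0.835·750 = 123.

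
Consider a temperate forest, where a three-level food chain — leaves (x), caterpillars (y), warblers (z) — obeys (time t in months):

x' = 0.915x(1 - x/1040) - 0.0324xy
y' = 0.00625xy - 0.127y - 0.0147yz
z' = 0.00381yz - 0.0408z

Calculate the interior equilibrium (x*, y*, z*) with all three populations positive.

x* ≈ 646, y* ≈ 10.7, z* ≈ 266

From dz/dt = 0: 0.00381y* = 0.0408, so y* = 10.7.
From dx/dt = 0: 0.915(1 - x*/1040) = 0.0324·10.7, giving x* = 1040·(1 - 0.379) = 646.
From dy/dt = 0: 0.00625·646 - 0.127 = 0.0147z*, so z* = 3.91/0.0147 = 266.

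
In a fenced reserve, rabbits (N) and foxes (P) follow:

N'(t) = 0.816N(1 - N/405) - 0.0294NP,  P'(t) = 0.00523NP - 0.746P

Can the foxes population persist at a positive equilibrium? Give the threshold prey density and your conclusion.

The predator equation gives dP/dt > 0 only when N > 0.746/0.00523 = 143.
Without the predator, N → K = 405. Since 405 > 143, the predator can invade and persist.

Threshold N = 143; K > 143, so yes, the predator persists.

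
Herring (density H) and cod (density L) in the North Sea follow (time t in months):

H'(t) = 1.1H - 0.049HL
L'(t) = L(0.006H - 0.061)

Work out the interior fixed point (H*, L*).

H* ≈ 10.2, L* ≈ 22.4

Set dL/dt = 0 with L > 0: 0.006H - 0.061 = 0, so H* = 0.061/0.006 = 10.2.
Set dH/dt = 0 with H > 0: 1.1 - 0.049L = 0, so L* = 1.1/0.049 = 22.4.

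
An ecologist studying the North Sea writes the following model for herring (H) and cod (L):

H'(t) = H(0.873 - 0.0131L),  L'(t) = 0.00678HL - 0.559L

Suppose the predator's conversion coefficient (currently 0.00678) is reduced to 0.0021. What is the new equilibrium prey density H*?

H* ≈ 266

At the interior fixed point, setting dL/dt = 0 with L > 0 fixes H* = (predator death rate)/(HL coefficient) — independent of the other coefficients.
With the change, H* = 0.559/0.0021 = 266; it rises from 82.4.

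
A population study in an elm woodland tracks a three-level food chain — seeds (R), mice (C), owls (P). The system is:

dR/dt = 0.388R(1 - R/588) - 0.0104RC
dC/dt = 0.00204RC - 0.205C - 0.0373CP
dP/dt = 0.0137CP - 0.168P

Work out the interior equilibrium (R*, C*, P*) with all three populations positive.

R* ≈ 395, C* ≈ 12.3, P* ≈ 16.1

From dP/dt = 0: 0.0137C* = 0.168, so C* = 12.3.
From dR/dt = 0: 0.388(1 - R*/588) = 0.0104·12.3, giving R* = 588·(1 - 0.329) = 395.
From dC/dt = 0: 0.00204·395 - 0.205 = 0.0373P*, so P* = 0.6/0.0373 = 16.1.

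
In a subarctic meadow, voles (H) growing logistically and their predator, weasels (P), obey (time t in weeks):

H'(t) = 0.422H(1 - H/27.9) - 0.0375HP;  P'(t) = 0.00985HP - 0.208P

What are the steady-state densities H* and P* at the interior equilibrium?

H* ≈ 21.1, P* ≈ 2.74

From dP/dt = 0 with P > 0: 0.00985H* = 0.208, so H* = 21.1.
Substitute into dH/dt = 0: 0.422(1 - 21.1/27.9) = 0.0375P*.
The bracket is 0.243, giving P* = 0.103/0.0375 = 2.74.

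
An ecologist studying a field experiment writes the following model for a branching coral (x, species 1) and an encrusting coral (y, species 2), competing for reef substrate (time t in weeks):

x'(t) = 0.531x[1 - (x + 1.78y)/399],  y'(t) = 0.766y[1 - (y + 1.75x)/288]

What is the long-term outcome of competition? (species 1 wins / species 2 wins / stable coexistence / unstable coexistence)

Compare the nullcline intercepts: K1/α12 = 399/1.78 = 224 < K2 = 288; K2/α21 = 288/1.75 = 165 < K1 = 399.
Since both are reversed, neither can invade when rare; the interior point is a saddle.

unstable coexistence (outcome depends on initial conditions)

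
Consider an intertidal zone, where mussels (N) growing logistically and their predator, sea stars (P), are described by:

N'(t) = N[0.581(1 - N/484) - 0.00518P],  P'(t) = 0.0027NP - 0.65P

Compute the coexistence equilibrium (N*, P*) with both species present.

From dP/dt = 0 with P > 0: 0.0027N* = 0.65, so N* = 241.
Substitute into dN/dt = 0: 0.581(1 - 241/484) = 0.00518P*.
The bracket is 0.503, giving P* = 0.292/0.00518 = 56.4.

N* ≈ 241, P* ≈ 56.4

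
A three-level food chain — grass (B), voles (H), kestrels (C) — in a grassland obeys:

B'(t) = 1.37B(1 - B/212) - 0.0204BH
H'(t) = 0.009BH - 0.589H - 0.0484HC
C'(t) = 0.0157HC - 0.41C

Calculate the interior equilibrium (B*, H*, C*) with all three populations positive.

B* ≈ 130, H* ≈ 26.1, C* ≈ 11.9

From dC/dt = 0: 0.0157H* = 0.41, so H* = 26.1.
From dB/dt = 0: 1.37(1 - B*/212) = 0.0204·26.1, giving B* = 212·(1 - 0.389) = 130.
From dH/dt = 0: 0.009·130 - 0.589 = 0.0484C*, so C* = 0.577/0.0484 = 11.9.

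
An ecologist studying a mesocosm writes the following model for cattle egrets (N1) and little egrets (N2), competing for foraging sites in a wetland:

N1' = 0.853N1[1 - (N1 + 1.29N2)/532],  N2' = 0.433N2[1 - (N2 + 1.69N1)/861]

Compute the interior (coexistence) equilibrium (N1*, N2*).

N1* ≈ 490, N2* ≈ 32.3

Setting both brackets to zero gives the nullclines N1 + 1.29N2 = 532 and 1.69N1 + N2 = 861.
Substituting N2 = 861 - 1.69N1 into the first: N1(1 - 1.29·1.69) = 532 - 1.29·861.
So N1* = -579/-1.18 = 490, and then N2* = 861 - 1.69·490 = 32.3.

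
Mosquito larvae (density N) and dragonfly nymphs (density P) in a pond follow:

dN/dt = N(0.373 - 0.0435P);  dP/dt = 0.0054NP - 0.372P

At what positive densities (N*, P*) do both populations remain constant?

N* ≈ 68.9, P* ≈ 8.57

Set dP/dt = 0 with P > 0: 0.0054N - 0.372 = 0, so N* = 0.372/0.0054 = 68.9.
Set dN/dt = 0 with N > 0: 0.373 - 0.0435P = 0, so P* = 0.373/0.0435 = 8.57.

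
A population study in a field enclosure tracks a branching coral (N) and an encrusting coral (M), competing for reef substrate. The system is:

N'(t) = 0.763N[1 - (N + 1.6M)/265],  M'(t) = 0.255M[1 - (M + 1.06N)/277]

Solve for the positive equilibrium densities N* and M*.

Setting both brackets to zero gives the nullclines N + 1.6M = 265 and 1.06N + M = 277.
Substituting M = 277 - 1.06N into the first: N(1 - 1.6·1.06) = 265 - 1.6·277.
So N* = -178/-0.696 = 256, and then M* = 277 - 1.06·256 = 5.6.

N* ≈ 256, M* ≈ 5.6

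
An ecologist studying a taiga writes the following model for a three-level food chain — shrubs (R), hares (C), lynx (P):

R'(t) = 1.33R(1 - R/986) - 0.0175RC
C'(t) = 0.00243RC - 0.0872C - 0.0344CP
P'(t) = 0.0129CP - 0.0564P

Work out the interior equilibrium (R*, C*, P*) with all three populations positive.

R* ≈ 929, C* ≈ 4.37, P* ≈ 63.1

From dP/dt = 0: 0.0129C* = 0.0564, so C* = 4.37.
From dR/dt = 0: 1.33(1 - R*/986) = 0.0175·4.37, giving R* = 986·(1 - 0.0575) = 929.
From dC/dt = 0: 0.00243·929 - 0.0872 = 0.0344P*, so P* = 2.17/0.0344 = 63.1.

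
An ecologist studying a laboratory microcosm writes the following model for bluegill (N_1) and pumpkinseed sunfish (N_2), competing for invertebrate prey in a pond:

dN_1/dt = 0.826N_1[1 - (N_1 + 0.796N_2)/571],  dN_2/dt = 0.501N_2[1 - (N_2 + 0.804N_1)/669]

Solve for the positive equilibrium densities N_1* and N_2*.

N_1* ≈ 107, N_2* ≈ 583

Setting both brackets to zero gives the nullclines N_1 + 0.796N_2 = 571 and 0.804N_1 + N_2 = 669.
Substituting N_2 = 669 - 0.804N_1 into the first: N_1(1 - 0.796·0.804) = 571 - 0.796·669.
So N_1* = 38.5/0.36 = 107, and then N_2* = 669 - 0.804·107 = 583.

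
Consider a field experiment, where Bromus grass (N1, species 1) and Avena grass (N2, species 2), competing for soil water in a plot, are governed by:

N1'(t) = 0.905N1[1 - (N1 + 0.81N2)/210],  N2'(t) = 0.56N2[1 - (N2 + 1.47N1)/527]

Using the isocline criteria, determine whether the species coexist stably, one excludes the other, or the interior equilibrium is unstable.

species 2 excludes species 1

Compare the nullcline intercepts: K1/α12 = 210/0.81 = 259 < K2 = 527; K2/α21 = 527/1.47 = 359 > K1 = 210.
Since the inequalities point opposite ways, species 2 can invade but species 1 cannot.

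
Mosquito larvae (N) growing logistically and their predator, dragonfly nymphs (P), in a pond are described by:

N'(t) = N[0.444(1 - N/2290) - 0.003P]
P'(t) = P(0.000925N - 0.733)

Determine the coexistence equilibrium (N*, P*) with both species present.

N* ≈ 792, P* ≈ 96.8

From dP/dt = 0 with P > 0: 0.000925N* = 0.733, so N* = 792.
Substitute into dN/dt = 0: 0.444(1 - 792/2290) = 0.003P*.
The bracket is 0.654, giving P* = 0.29/0.003 = 96.8.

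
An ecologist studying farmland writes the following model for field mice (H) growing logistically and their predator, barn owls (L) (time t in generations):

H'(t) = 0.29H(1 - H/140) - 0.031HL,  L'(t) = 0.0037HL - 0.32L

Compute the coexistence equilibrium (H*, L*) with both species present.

H* ≈ 86.5, L* ≈ 3.58

From dL/dt = 0 with L > 0: 0.0037H* = 0.32, so H* = 86.5.
Substitute into dH/dt = 0: 0.29(1 - 86.5/140) = 0.031L*.
The bracket is 0.382, giving L* = 0.111/0.031 = 3.58.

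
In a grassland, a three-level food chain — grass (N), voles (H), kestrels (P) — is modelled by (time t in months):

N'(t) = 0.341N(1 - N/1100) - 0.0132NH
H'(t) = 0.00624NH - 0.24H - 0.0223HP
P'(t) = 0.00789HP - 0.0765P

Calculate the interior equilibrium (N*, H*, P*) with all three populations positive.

N* ≈ 687, H* ≈ 9.7, P* ≈ 182

From dP/dt = 0: 0.00789H* = 0.0765, so H* = 9.7.
From dN/dt = 0: 0.341(1 - N*/1100) = 0.0132·9.7, giving N* = 1100·(1 - 0.375) = 687.
From dH/dt = 0: 0.00624·687 - 0.24 = 0.0223P*, so P* = 4.05/0.0223 = 182.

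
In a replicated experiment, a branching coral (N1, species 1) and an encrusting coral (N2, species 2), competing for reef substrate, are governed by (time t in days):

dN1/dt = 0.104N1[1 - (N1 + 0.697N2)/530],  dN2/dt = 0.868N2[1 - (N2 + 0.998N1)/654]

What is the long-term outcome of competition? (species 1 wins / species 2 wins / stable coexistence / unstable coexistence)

Compare the nullcline intercepts: K1/α12 = 530/0.697 = 760 > K2 = 654; K2/α21 = 654/0.998 = 655 > K1 = 530.
Since both inequalities hold, each species can invade when rare, so the interior equilibrium is stable.

stable coexistence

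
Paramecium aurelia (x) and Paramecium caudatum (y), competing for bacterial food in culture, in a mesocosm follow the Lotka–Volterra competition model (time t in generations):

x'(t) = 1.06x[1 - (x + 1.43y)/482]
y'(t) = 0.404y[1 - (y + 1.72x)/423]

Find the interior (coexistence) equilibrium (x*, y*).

Setting both brackets to zero gives the nullclines x + 1.43y = 482 and 1.72x + y = 423.
Substituting y = 423 - 1.72x into the first: x(1 - 1.43·1.72) = 482 - 1.43·423.
So x* = -123/-1.46 = 84.2, and then y* = 423 - 1.72·84.2 = 278.

x* ≈ 84.2, y* ≈ 278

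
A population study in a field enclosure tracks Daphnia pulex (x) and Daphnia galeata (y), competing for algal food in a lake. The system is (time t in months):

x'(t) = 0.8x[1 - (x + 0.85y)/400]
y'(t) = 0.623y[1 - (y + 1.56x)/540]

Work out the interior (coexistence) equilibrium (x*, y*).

x* ≈ 181, y* ≈ 258

Setting both brackets to zero gives the nullclines x + 0.85y = 400 and 1.56x + y = 540.
Substituting y = 540 - 1.56x into the first: x(1 - 0.85·1.56) = 400 - 0.85·540.
So x* = -59/-0.326 = 181, and then y* = 540 - 1.56·181 = 258.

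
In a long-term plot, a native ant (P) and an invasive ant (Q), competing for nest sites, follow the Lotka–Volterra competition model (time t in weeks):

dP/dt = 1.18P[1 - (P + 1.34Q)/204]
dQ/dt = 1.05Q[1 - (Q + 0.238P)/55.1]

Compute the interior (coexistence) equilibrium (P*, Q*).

Setting both brackets to zero gives the nullclines P + 1.34Q = 204 and 0.238P + Q = 55.1.
Substituting Q = 55.1 - 0.238P into the first: P(1 - 1.34·0.238) = 204 - 1.34·55.1.
So P* = 130/0.681 = 191, and then Q* = 55.1 - 0.238·191 = 9.61.

P* ≈ 191, Q* ≈ 9.61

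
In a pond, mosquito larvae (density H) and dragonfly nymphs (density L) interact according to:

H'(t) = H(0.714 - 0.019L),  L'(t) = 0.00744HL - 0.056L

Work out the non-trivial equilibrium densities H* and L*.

Set dL/dt = 0 with L > 0: 0.00744H - 0.056 = 0, so H* = 0.056/0.00744 = 7.53.
Set dH/dt = 0 with H > 0: 0.714 - 0.019L = 0, so L* = 0.714/0.019 = 37.6.

H* ≈ 7.53, L* ≈ 37.6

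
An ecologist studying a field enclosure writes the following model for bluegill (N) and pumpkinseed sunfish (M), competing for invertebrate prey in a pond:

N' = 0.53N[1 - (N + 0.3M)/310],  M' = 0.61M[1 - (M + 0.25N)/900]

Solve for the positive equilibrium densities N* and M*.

Setting both brackets to zero gives the nullclines N + 0.3M = 310 and 0.25N + M = 900.
Substituting M = 900 - 0.25N into the first: N(1 - 0.3·0.25) = 310 - 0.3·900.
So N* = 40/0.925 = 43.2, and then M* = 900 - 0.25·43.2 = 889.

N* ≈ 43.2, M* ≈ 889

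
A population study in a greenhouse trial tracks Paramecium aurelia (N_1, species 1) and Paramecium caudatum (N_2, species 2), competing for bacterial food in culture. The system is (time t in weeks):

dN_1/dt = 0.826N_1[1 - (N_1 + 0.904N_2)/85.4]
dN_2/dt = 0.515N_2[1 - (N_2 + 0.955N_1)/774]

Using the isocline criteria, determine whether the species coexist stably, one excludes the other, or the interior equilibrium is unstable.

species 2 excludes species 1

Compare the nullcline intercepts: K1/α12 = 85.4/0.904 = 94.5 < K2 = 774; K2/α21 = 774/0.955 = 810 > K1 = 85.4.
Since the inequalities point opposite ways, species 2 can invade but species 1 cannot.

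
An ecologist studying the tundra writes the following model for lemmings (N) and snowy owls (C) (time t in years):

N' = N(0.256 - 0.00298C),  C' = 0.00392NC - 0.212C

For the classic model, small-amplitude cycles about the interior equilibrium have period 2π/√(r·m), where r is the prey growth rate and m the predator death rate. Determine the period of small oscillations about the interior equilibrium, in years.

T ≈ 27 years

Here r = 0.256 and m = 0.212, so r·m = 0.0543.
ω = √0.0543 = 0.233 per year, hence T = 2π/ω ≈ 27 years.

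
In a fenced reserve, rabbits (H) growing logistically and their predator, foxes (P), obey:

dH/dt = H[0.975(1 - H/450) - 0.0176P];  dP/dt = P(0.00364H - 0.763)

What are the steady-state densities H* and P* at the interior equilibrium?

From dP/dt = 0 with P > 0: 0.00364H* = 0.763, so H* = 210.
Substitute into dH/dt = 0: 0.975(1 - 210/450) = 0.0176P*.
The bracket is 0.534, giving P* = 0.521/0.0176 = 29.6.

H* ≈ 210, P* ≈ 29.6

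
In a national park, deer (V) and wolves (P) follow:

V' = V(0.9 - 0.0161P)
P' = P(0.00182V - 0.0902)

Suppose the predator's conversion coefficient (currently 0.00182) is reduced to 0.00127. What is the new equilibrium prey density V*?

V* ≈ 71

At the interior fixed point, setting dP/dt = 0 with P > 0 fixes V* = (predator death rate)/(VP coefficient) — independent of the other coefficients.
With the change, V* = 0.0902/0.00127 = 71; it rises from 49.6.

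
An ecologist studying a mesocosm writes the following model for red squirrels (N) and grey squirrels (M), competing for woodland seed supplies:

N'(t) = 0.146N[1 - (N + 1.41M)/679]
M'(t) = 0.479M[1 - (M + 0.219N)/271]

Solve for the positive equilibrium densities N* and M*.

N* ≈ 430, M* ≈ 177

Setting both brackets to zero gives the nullclines N + 1.41M = 679 and 0.219N + M = 271.
Substituting M = 271 - 0.219N into the first: N(1 - 1.41·0.219) = 679 - 1.41·271.
So N* = 297/0.691 = 430, and then M* = 271 - 0.219·430 = 177.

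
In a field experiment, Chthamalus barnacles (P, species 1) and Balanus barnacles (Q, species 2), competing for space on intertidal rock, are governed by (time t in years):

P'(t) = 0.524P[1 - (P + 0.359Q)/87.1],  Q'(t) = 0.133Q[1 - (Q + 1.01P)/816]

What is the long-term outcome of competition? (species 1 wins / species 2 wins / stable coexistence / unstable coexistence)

species 2 excludes species 1

Compare the nullcline intercepts: K1/α12 = 87.1/0.359 = 243 < K2 = 816; K2/α21 = 816/1.01 = 808 > K1 = 87.1.
Since the inequalities point opposite ways, species 2 can invade but species 1 cannot.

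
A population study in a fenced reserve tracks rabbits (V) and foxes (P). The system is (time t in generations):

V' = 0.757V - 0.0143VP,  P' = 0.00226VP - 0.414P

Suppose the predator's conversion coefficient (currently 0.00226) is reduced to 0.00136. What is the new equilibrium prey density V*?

V* ≈ 304

At the interior fixed point, setting dP/dt = 0 with P > 0 fixes V* = (predator death rate)/(VP coefficient) — independent of the other coefficients.
With the change, V* = 0.414/0.00136 = 304; it rises from 183.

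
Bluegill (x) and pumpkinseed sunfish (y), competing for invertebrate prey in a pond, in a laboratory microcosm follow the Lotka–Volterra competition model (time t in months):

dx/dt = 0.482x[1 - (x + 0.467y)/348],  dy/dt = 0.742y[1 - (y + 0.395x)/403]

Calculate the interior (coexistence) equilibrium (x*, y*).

x* ≈ 196, y* ≈ 326

Setting both brackets to zero gives the nullclines x + 0.467y = 348 and 0.395x + y = 403.
Substituting y = 403 - 0.395x into the first: x(1 - 0.467·0.395) = 348 - 0.467·403.
So x* = 160/0.816 = 196, and then y* = 403 - 0.395·196 = 326.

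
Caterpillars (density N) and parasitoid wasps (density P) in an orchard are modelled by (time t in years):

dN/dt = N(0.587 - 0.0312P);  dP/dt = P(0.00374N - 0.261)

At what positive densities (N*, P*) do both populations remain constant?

N* ≈ 69.8, P* ≈ 18.8

Set dP/dt = 0 with P > 0: 0.00374N - 0.261 = 0, so N* = 0.261/0.00374 = 69.8.
Set dN/dt = 0 with N > 0: 0.587 - 0.0312P = 0, so P* = 0.587/0.0312 = 18.8.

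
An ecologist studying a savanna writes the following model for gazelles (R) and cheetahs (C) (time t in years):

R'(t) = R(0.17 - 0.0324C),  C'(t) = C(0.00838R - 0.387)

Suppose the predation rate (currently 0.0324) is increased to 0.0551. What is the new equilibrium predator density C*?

At the interior fixed point, setting dR/dt = 0 with R > 0 fixes C* = (prey growth rate)/(RC coefficient) — independent of the other coefficients.
With the change, C* = 0.17/0.0551 = 3.09; it falls from 5.25.

C* ≈ 3.09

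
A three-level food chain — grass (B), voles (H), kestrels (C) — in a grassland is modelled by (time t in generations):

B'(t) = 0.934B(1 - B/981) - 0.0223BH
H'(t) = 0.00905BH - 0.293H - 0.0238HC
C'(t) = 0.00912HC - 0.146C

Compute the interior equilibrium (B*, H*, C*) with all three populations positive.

B* ≈ 606, H* ≈ 16, C* ≈ 218

From dC/dt = 0: 0.00912H* = 0.146, so H* = 16.
From dB/dt = 0: 0.934(1 - B*/981) = 0.0223·16, giving B* = 981·(1 - 0.382) = 606.
From dH/dt = 0: 0.00905·606 - 0.293 = 0.0238C*, so C* = 5.19/0.0238 = 218.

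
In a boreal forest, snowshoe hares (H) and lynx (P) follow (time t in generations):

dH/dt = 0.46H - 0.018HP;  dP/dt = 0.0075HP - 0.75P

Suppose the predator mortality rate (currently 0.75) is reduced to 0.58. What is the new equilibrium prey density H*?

H* ≈ 77.3

At the interior fixed point, setting dP/dt = 0 with P > 0 fixes H* = (predator death rate)/(HP coefficient) — independent of the other coefficients.
With the change, H* = 0.58/0.0075 = 77.3; it falls from 100.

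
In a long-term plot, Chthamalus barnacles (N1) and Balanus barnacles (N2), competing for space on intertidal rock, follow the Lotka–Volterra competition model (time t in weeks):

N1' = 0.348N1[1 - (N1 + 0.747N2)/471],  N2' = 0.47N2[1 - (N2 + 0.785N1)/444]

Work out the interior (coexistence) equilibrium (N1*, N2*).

Setting both brackets to zero gives the nullclines N1 + 0.747N2 = 471 and 0.785N1 + N2 = 444.
Substituting N2 = 444 - 0.785N1 into the first: N1(1 - 0.747·0.785) = 471 - 0.747·444.
So N1* = 139/0.414 = 337, and then N2* = 444 - 0.785·337 = 180.

N1* ≈ 337, N2* ≈ 180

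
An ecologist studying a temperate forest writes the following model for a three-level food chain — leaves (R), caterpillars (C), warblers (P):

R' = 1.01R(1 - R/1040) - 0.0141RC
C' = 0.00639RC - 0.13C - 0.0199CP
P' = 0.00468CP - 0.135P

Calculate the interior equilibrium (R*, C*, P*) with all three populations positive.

R* ≈ 621, C* ≈ 28.8, P* ≈ 193

From dP/dt = 0: 0.00468C* = 0.135, so C* = 28.8.
From dR/dt = 0: 1.01(1 - R*/1040) = 0.0141·28.8, giving R* = 1040·(1 - 0.403) = 621.
From dC/dt = 0: 0.00639·621 - 0.13 = 0.0199P*, so P* = 3.84/0.0199 = 193.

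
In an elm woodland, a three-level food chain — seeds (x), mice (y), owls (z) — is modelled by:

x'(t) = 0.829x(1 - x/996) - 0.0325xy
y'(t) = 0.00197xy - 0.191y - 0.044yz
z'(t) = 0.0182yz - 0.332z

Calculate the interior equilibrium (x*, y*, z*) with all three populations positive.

x* ≈ 284, y* ≈ 18.2, z* ≈ 8.36

From dz/dt = 0: 0.0182y* = 0.332, so y* = 18.2.
From dx/dt = 0: 0.829(1 - x*/996) = 0.0325·18.2, giving x* = 996·(1 - 0.715) = 284.
From dy/dt = 0: 0.00197·284 - 0.191 = 0.044z*, so z* = 0.368/0.044 = 8.36.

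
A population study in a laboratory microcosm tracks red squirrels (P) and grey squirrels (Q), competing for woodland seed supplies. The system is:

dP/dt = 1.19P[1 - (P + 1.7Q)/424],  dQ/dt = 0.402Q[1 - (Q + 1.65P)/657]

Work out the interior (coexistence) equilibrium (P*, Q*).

Setting both brackets to zero gives the nullclines P + 1.7Q = 424 and 1.65P + Q = 657.
Substituting Q = 657 - 1.65P into the first: P(1 - 1.7·1.65) = 424 - 1.7·657.
So P* = -693/-1.8 = 384, and then Q* = 657 - 1.65·384 = 23.6.

P* ≈ 384, Q* ≈ 23.6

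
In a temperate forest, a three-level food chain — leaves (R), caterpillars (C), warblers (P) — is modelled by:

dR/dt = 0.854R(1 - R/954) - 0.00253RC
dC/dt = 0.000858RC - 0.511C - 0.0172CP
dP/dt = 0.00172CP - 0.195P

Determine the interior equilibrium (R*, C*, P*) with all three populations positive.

R* ≈ 634, C* ≈ 113, P* ≈ 1.9

From dP/dt = 0: 0.00172C* = 0.195, so C* = 113.
From dR/dt = 0: 0.854(1 - R*/954) = 0.00253·113, giving R* = 954·(1 - 0.336) = 634.
From dC/dt = 0: 0.000858·634 - 0.511 = 0.0172P*, so P* = 0.0326/0.0172 = 1.9.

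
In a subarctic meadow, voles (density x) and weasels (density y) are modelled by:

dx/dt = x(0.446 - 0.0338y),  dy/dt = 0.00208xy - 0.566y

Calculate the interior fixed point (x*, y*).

Set dy/dt = 0 with y > 0: 0.00208x - 0.566 = 0, so x* = 0.566/0.00208 = 272.
Set dx/dt = 0 with x > 0: 0.446 - 0.0338y = 0, so y* = 0.446/0.0338 = 13.2.

x* ≈ 272, y* ≈ 13.2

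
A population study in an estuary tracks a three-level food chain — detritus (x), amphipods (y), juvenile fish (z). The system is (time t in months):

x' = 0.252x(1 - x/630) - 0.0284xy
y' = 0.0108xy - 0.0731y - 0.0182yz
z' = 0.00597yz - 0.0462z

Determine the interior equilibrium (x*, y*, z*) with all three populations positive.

x* ≈ 80.6, y* ≈ 7.74, z* ≈ 43.8

From dz/dt = 0: 0.00597y* = 0.0462, so y* = 7.74.
From dx/dt = 0: 0.252(1 - x*/630) = 0.0284·7.74, giving x* = 630·(1 - 0.872) = 80.6.
From dy/dt = 0: 0.0108·80.6 - 0.0731 = 0.0182z*, so z* = 0.797/0.0182 = 43.8.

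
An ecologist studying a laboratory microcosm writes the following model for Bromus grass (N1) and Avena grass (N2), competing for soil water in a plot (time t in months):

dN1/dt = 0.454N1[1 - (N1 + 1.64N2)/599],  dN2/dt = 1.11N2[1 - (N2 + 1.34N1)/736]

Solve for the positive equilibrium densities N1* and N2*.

N1* ≈ 508, N2* ≈ 55.7

Setting both brackets to zero gives the nullclines N1 + 1.64N2 = 599 and 1.34N1 + N2 = 736.
Substituting N2 = 736 - 1.34N1 into the first: N1(1 - 1.64·1.34) = 599 - 1.64·736.
So N1* = -608/-1.2 = 508, and then N2* = 736 - 1.34·508 = 55.7.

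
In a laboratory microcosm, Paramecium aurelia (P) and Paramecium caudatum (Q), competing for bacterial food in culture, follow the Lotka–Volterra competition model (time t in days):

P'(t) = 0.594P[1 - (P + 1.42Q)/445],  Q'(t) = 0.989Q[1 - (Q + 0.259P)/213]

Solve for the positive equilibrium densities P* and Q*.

Setting both brackets to zero gives the nullclines P + 1.42Q = 445 and 0.259P + Q = 213.
Substituting Q = 213 - 0.259P into the first: P(1 - 1.42·0.259) = 445 - 1.42·213.
So P* = 143/0.632 = 225, and then Q* = 213 - 0.259·225 = 155.

P* ≈ 225, Q* ≈ 155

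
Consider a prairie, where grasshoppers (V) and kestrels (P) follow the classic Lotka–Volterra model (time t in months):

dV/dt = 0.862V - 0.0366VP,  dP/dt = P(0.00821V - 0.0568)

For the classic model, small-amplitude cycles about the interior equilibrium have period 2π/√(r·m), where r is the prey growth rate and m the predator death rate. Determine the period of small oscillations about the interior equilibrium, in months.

Here r = 0.862 and m = 0.0568, so r·m = 0.049.
ω = √0.049 = 0.221 per month, hence T = 2π/ω ≈ 28.4 months.

T ≈ 28.4 months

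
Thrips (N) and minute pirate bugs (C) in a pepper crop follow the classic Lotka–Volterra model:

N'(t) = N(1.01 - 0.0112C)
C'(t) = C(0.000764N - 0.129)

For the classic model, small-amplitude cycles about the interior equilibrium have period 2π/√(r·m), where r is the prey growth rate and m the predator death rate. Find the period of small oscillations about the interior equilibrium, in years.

T ≈ 17.4 years

Here r = 1.01 and m = 0.129, so r·m = 0.13.
ω = √0.13 = 0.361 per year, hence T = 2π/ω ≈ 17.4 years.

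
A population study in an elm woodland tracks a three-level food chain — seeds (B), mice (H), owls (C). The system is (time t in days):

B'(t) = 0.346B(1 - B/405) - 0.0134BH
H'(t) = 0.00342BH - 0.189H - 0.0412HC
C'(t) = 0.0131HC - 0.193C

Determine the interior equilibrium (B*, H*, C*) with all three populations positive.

From dC/dt = 0: 0.0131H* = 0.193, so H* = 14.7.
From dB/dt = 0: 0.346(1 - B*/405) = 0.0134·14.7, giving B* = 405·(1 - 0.571) = 174.
From dH/dt = 0: 0.00342·174 - 0.189 = 0.0412C*, so C* = 0.406/0.0412 = 9.85.

B* ≈ 174, H* ≈ 14.7, C* ≈ 9.85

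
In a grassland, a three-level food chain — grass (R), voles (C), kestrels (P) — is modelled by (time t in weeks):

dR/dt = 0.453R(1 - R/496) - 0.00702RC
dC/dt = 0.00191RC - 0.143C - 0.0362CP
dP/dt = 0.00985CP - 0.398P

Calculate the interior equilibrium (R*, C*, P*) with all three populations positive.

R* ≈ 185, C* ≈ 40.4, P* ≈ 5.83

From dP/dt = 0: 0.00985C* = 0.398, so C* = 40.4.
From dR/dt = 0: 0.453(1 - R*/496) = 0.00702·40.4, giving R* = 496·(1 - 0.626) = 185.
From dC/dt = 0: 0.00191·185 - 0.143 = 0.0362P*, so P* = 0.211/0.0362 = 5.83.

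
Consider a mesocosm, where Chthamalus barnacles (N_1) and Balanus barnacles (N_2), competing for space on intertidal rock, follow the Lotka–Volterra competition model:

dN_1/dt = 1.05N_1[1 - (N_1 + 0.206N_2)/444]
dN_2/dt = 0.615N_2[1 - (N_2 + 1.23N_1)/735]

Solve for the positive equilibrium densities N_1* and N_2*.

Setting both brackets to zero gives the nullclines N_1 + 0.206N_2 = 444 and 1.23N_1 + N_2 = 735.
Substituting N_2 = 735 - 1.23N_1 into the first: N_1(1 - 0.206·1.23) = 444 - 0.206·735.
So N_1* = 293/0.747 = 392, and then N_2* = 735 - 1.23·392 = 253.

N_1* ≈ 392, N_2* ≈ 253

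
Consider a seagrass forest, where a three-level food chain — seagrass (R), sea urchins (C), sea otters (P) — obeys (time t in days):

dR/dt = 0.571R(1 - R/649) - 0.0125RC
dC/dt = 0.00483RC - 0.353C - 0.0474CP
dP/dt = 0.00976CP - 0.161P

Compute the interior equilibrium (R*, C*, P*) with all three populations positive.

R* ≈ 415, C* ≈ 16.5, P* ≈ 34.8

From dP/dt = 0: 0.00976C* = 0.161, so C* = 16.5.
From dR/dt = 0: 0.571(1 - R*/649) = 0.0125·16.5, giving R* = 649·(1 - 0.361) = 415.
From dC/dt = 0: 0.00483·415 - 0.353 = 0.0474P*, so P* = 1.65/0.0474 = 34.8.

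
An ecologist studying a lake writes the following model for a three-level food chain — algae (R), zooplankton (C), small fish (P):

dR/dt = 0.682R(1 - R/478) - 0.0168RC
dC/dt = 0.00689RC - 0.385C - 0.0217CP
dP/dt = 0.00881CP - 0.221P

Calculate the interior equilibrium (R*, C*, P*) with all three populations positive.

R* ≈ 183, C* ≈ 25.1, P* ≈ 40.2

From dP/dt = 0: 0.00881C* = 0.221, so C* = 25.1.
From dR/dt = 0: 0.682(1 - R*/478) = 0.0168·25.1, giving R* = 478·(1 - 0.618) = 183.
From dC/dt = 0: 0.00689·183 - 0.385 = 0.0217P*, so P* = 0.873/0.0217 = 40.2.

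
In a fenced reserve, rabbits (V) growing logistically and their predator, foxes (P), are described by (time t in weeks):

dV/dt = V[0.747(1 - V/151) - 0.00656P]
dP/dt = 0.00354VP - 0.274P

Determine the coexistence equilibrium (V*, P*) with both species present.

V* ≈ 77.4, P* ≈ 55.5

From dP/dt = 0 with P > 0: 0.00354V* = 0.274, so V* = 77.4.
Substitute into dV/dt = 0: 0.747(1 - 77.4/151) = 0.00656P*.
The bracket is 0.487, giving P* = 0.364/0.00656 = 55.5.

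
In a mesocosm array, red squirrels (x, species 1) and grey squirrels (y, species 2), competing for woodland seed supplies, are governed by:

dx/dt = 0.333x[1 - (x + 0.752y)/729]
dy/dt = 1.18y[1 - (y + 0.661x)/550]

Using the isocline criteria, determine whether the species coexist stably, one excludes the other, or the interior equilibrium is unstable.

Compare the nullcline intercepts: K1/α12 = 729/0.752 = 969 > K2 = 550; K2/α21 = 550/0.661 = 832 > K1 = 729.
Since both inequalities hold, each species can invade when rare, so the interior equilibrium is stable.

stable coexistence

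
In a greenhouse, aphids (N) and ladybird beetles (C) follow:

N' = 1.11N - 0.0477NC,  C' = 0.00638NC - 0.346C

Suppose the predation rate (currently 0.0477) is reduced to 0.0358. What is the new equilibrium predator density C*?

At the interior fixed point, setting dN/dt = 0 with N > 0 fixes C* = (prey growth rate)/(NC coefficient) — independent of the other coefficients.
With the change, C* = 1.11/0.0358 = 31; it rises from 23.3.

C* ≈ 31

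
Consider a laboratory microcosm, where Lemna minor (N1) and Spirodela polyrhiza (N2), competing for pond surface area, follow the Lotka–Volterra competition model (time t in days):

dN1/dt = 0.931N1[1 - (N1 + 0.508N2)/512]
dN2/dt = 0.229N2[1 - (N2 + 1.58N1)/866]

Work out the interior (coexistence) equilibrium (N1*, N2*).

Setting both brackets to zero gives the nullclines N1 + 0.508N2 = 512 and 1.58N1 + N2 = 866.
Substituting N2 = 866 - 1.58N1 into the first: N1(1 - 0.508·1.58) = 512 - 0.508·866.
So N1* = 72.1/0.197 = 365, and then N2* = 866 - 1.58·365 = 289.

N1* ≈ 365, N2* ≈ 289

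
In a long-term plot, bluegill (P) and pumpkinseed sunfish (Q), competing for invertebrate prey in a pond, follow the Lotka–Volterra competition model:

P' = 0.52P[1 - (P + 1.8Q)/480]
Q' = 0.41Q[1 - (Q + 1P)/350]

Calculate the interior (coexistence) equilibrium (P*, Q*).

P* ≈ 188, Q* ≈ 162

Setting both brackets to zero gives the nullclines P + 1.8Q = 480 and 1P + Q = 350.
Substituting Q = 350 - 1P into the first: P(1 - 1.8·1) = 480 - 1.8·350.
So P* = -150/-0.8 = 188, and then Q* = 350 - 1·188 = 162.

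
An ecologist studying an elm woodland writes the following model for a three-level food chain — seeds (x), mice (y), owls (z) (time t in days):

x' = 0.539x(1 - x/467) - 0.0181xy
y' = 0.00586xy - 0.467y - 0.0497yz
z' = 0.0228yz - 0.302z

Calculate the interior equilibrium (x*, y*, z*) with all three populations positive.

From dz/dt = 0: 0.0228y* = 0.302, so y* = 13.2.
From dx/dt = 0: 0.539(1 - x*/467) = 0.0181·13.2, giving x* = 467·(1 - 0.445) = 259.
From dy/dt = 0: 0.00586·259 - 0.467 = 0.0497z*, so z* = 1.05/0.0497 = 21.2.

x* ≈ 259, y* ≈ 13.2, z* ≈ 21.2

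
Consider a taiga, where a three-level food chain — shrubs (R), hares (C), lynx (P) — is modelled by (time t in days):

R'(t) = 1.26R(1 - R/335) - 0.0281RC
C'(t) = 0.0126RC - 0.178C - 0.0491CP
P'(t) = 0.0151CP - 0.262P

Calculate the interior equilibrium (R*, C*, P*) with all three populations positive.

From dP/dt = 0: 0.0151C* = 0.262, so C* = 17.4.
From dR/dt = 0: 1.26(1 - R*/335) = 0.0281·17.4, giving R* = 335·(1 - 0.387) = 205.
From dC/dt = 0: 0.0126·205 - 0.178 = 0.0491P*, so P* = 2.41/0.0491 = 49.1.

R* ≈ 205, C* ≈ 17.4, P* ≈ 49.1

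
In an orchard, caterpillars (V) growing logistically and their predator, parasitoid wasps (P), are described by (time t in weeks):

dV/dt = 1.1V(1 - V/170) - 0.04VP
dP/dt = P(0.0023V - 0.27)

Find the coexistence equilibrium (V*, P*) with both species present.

V* ≈ 117, P* ≈ 8.51

From dP/dt = 0 with P > 0: 0.0023V* = 0.27, so V* = 117.
Substitute into dV/dt = 0: 1.1(1 - 117/170) = 0.04P*.
The bracket is 0.309, giving P* = 0.34/0.04 = 8.51.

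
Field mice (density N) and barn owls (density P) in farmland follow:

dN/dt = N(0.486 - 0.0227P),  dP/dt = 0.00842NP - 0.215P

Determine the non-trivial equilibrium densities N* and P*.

Set dP/dt = 0 with P > 0: 0.00842N - 0.215 = 0, so N* = 0.215/0.00842 = 25.5.
Set dN/dt = 0 with N > 0: 0.486 - 0.0227P = 0, so P* = 0.486/0.0227 = 21.4.

N* ≈ 25.5, P* ≈ 21.4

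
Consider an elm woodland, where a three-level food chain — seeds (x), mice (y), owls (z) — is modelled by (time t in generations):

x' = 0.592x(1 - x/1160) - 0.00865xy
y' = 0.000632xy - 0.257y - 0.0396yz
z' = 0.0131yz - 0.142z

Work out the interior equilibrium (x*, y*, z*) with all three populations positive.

x* ≈ 976, y* ≈ 10.8, z* ≈ 9.09

From dz/dt = 0: 0.0131y* = 0.142, so y* = 10.8.
From dx/dt = 0: 0.592(1 - x*/1160) = 0.00865·10.8, giving x* = 1160·(1 - 0.158) = 976.
From dy/dt = 0: 0.000632·976 - 0.257 = 0.0396z*, so z* = 0.36/0.0396 = 9.09.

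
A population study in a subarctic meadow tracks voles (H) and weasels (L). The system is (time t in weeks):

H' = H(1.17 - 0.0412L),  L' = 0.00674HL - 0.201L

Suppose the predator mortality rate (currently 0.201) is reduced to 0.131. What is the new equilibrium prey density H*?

H* ≈ 19.4

At the interior fixed point, setting dL/dt = 0 with L > 0 fixes H* = (predator death rate)/(HL coefficient) — independent of the other coefficients.
With the change, H* = 0.131/0.00674 = 19.4; it falls from 29.8.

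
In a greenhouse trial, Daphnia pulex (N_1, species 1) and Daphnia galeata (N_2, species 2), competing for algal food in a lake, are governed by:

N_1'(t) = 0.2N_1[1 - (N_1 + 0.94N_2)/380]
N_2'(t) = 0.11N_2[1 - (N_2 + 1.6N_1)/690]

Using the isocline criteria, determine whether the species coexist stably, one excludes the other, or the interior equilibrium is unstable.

species 2 excludes species 1

Compare the nullcline intercepts: K1/α12 = 380/0.94 = 404 < K2 = 690; K2/α21 = 690/1.6 = 431 > K1 = 380.
Since the inequalities point opposite ways, species 2 can invade but species 1 cannot.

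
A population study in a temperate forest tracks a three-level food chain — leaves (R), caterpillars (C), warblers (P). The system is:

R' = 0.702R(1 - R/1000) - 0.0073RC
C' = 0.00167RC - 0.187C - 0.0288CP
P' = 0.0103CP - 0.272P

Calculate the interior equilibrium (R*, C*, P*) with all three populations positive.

From dP/dt = 0: 0.0103C* = 0.272, so C* = 26.4.
From dR/dt = 0: 0.702(1 - R*/1000) = 0.0073·26.4, giving R* = 1000·(1 - 0.275) = 725.
From dC/dt = 0: 0.00167·725 - 0.187 = 0.0288P*, so P* = 1.02/0.0288 = 35.6.

R* ≈ 725, C* ≈ 26.4, P* ≈ 35.6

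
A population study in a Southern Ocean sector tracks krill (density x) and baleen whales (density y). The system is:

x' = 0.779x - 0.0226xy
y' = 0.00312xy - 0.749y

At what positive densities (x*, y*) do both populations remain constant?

Set dy/dt = 0 with y > 0: 0.00312x - 0.749 = 0, so x* = 0.749/0.00312 = 240.
Set dx/dt = 0 with x > 0: 0.779 - 0.0226y = 0, so y* = 0.779/0.0226 = 34.5.

x* ≈ 240, y* ≈ 34.5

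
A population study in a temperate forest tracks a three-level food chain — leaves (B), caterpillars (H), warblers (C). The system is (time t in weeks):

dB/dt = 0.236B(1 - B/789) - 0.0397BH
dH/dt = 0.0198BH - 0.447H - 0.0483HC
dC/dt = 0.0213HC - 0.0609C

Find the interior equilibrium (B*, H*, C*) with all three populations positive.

From dC/dt = 0: 0.0213H* = 0.0609, so H* = 2.86.
From dB/dt = 0: 0.236(1 - B*/789) = 0.0397·2.86, giving B* = 789·(1 - 0.481) = 410.
From dH/dt = 0: 0.0198·410 - 0.447 = 0.0483C*, so C* = 7.66/0.0483 = 159.

B* ≈ 410, H* ≈ 2.86, C* ≈ 159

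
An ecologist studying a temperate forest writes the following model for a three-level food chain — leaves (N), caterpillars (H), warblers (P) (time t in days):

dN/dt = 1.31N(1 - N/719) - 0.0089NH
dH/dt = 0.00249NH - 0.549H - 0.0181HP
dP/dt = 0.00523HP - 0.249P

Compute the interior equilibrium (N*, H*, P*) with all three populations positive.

N* ≈ 486, H* ≈ 47.6, P* ≈ 36.6

From dP/dt = 0: 0.00523H* = 0.249, so H* = 47.6.
From dN/dt = 0: 1.31(1 - N*/719) = 0.0089·47.6, giving N* = 719·(1 - 0.323) = 486.
From dH/dt = 0: 0.00249·486 - 0.549 = 0.0181P*, so P* = 0.662/0.0181 = 36.6.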